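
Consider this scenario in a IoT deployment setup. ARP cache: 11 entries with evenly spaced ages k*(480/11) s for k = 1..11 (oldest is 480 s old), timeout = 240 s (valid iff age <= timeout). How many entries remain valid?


Ages are k * 480/11 s for k = 1..11 (spacing = 43.6364 s).
Entry k is valid iff k * 480/11 <= 240 iff k <= 11 * 240 / 480 = 5.5000
n_valid = floor(5.5000) = 5
(n_stale = 11 - 5 = 6)

5


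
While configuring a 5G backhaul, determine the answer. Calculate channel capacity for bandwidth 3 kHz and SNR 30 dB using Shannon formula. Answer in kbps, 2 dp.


Given: B = 3 kHz, SNR = 30 dB
SNR linear = 10^(30/10) = 1000
1 + SNR = 1001
log2(1001) = 9.9672262588
C = 3 * 1000 * 9.9672262588 = 29901.6788 bps
C = 29.901679 kbps -> 29.90 kbps (2 dp)

29.90


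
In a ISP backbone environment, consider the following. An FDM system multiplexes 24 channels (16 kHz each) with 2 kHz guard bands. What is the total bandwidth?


Given: 24 channels, 16 kHz each, guard = 2 kHz
Channel bandwidth = 24 * 16 = 384 kHz
Guard bands = 23 gaps * 2 kHz = 46 kHz
Total = 384 + 46 = 430 kHz

430


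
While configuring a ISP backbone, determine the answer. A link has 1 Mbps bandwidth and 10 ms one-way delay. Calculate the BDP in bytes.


Given: bandwidth = 1 Mbps, delay = 10 ms
BDP in bits = 1 * 10^6 * 10 / 1000
BDP in bits = 10000
BDP in bytes = 10000 / 8 = 1250

1250


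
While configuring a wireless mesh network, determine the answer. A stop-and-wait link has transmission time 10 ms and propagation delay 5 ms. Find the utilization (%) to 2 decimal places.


Given: Ttrans = 10 ms, Tprop = 5 ms
RTT = 2 * Tprop = 2 * 5 = 10 ms
U = Ttrans / (Ttrans + RTT)
U = 10 / (10 + 10)
U = 10 / 20 = 0.5
U% = 50.00%

50.00


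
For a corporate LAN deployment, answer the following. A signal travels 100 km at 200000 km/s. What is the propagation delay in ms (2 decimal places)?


Given: distance = 100 km, speed = 200000 km/s
Delay = distance / speed = 100 / 200000 seconds
Delay in ms = 100 * 1000 / 200000
Delay = 0.5000 ms
Rounded to 2 dp = 0.50 ms

0.50


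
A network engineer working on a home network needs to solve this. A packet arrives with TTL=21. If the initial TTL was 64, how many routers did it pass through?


Given: initial TTL = 64, received TTL = 21
Hops = initial TTL - received TTL
Hops = 64 - 21 = 43

43


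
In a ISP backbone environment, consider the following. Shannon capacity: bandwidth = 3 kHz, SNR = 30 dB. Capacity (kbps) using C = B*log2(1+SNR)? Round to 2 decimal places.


Given: B = 3 kHz, SNR = 30 dB
SNR linear = 10^(30/10) = 1000
1 + SNR = 1001
log2(1001) = 9.9672262588
C = 3 * 1000 * 9.9672262588 = 29901.6788 bps
C = 29.901679 kbps -> 29.90 kbps (2 dp)

29.90


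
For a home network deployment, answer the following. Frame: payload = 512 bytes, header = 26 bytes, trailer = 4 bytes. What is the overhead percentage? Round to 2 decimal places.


Given: payload = 512 B, header = 26 B, trailer = 4 B
Overhead bytes = header + trailer = 26 + 4 = 30
Total frame = payload + overhead = 512 + 30 = 542
Overhead % = 30 / 542 * 100 = 5.5351% -> 5.54% (2 dp)

5.54


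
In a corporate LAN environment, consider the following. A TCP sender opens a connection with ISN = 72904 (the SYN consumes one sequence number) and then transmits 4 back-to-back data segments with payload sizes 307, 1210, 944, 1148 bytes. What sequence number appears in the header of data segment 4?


The SYN occupies sequence number ISN = 72904, so the first data byte is ISN + 1 = 72905.
SEQ of data segment i = (ISN + 1) + sum of payload sizes of segments 1..i-1.
Segment 1: SEQ = 72905, payload = 307 bytes
Segment 2: SEQ = 73212, payload = 1210 bytes
Segment 3: SEQ = 74422, payload = 944 bytes
Segment 4: SEQ = 75366, payload = 1148 bytes
SEQ of segment 4 = 72905 + 307 + 1210 + 944 = 75366

75366


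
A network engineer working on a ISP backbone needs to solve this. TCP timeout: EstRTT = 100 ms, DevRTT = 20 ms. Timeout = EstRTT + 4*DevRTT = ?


Given: EstRTT = 100 ms, DevRTT = 20 ms
Timeout = EstRTT + 4 * DevRTT
4 * DevRTT = 4 * 20 = 80
Timeout = 100 + 80 = 180 ms

180


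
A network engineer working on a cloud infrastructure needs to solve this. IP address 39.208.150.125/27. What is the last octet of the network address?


Given: IP = 39.208.150.125, prefix = /27
Subnet mask = 255.255.255.224
Last octet of IP: 125
Last octet of mask: 224
Network last octet = 125 AND 224 = 96

96


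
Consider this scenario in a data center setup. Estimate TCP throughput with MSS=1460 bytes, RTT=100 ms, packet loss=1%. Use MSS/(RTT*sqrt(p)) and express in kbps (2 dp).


Given: MSS = 1460 bytes, RTT = 100 ms, loss = 1%
RTT in seconds = 100 / 1000 = 0.1
Loss rate = 1% = 0.01
sqrt(loss) = sqrt(0.01) = 0.1
Throughput (bytes/s) = 1460 / (0.1 * 0.1) = 146000.0000
Throughput (kbps) = 146000.0000 * 8 / 1000 = 1168.000000 -> 1168.00 kbps (2 dp)

1168.00


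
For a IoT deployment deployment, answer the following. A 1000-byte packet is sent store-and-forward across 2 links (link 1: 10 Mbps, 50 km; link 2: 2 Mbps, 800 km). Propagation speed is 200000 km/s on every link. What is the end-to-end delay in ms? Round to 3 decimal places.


Packet = 1000 bytes = 8000 bits. Store-and-forward: sum (t_trans + t_prop) per link.
Link 1: t_trans = 8000/(10*10^6) s = 0.8000 ms; t_prop = 50/200000 s = 0.2500 ms; subtotal = 1.0500 ms
Link 2: t_trans = 8000/(2*10^6) s = 4.0000 ms; t_prop = 800/200000 s = 4.0000 ms; subtotal = 8.0000 ms
End-to-end = 1.0500 + 8.0000 = 9.0500 ms -> 9.050 ms (3 dp)

9.050


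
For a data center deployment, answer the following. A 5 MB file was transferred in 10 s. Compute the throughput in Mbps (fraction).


Given: file = 5 MB, time = 10 s
File in Mb = 5 * 8 = 40 Mb
Throughput = 40 / 10 Mbps
Throughput = 4 Mbps

4


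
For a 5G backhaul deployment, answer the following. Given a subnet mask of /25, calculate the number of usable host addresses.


Given: subnet mask /25
Host bits = 32 - 25 = 7
Total addresses = 2^7 = 128
Usable hosts = 128 - 2 (network + broadcast) = 126

126


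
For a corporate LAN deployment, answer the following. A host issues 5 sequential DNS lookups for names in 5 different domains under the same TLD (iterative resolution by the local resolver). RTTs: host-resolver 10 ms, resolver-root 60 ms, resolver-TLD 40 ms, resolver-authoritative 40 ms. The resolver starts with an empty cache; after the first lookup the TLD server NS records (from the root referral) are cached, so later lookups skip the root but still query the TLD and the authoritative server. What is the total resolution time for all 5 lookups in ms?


Lookup 1 (cold cache): local + root + TLD + auth = 10 + 60 + 40 + 40 = 150 ms
Lookups 2..5 (TLD NS cached -> skip root; new domain -> still ask TLD and auth): local + TLD + auth = 10 + 40 + 40 = 90 ms each
Remaining 4 lookups: 4 * 90 = 360 ms
Total = 150 + 360 = 510 ms

510


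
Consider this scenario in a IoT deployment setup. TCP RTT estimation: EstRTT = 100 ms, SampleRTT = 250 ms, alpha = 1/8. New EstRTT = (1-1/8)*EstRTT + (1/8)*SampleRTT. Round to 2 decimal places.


Given: EstRTT = 100 ms, SampleRTT = 250 ms, alpha = 1/8
New EstRTT = (1 - alpha) * EstRTT + alpha * SampleRTT
(7/8) * 100 = 87.5
(1/8) * 250 = 31.25
New EstRTT = 87.5 + 31.25 = 118.75 ms -> 118.75 ms (2 dp)

118.75


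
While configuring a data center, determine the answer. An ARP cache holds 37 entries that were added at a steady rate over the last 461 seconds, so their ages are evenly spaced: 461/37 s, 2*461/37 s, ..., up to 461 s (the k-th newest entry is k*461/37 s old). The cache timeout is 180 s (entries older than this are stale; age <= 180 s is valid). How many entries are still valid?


Ages are k * 461/37 s for k = 1..37 (spacing = 12.4595 s).
Entry k is valid iff k * 461/37 <= 180 iff k <= 37 * 180 / 461 = 14.4469
n_valid = floor(14.4469) = 14
(n_stale = 37 - 14 = 23)

14


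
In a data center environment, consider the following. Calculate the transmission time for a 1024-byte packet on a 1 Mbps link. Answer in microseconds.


Given: packet = 1024 bytes, bandwidth = 1 Mbps
Packet in bits = 1024 * 8 = 8192 bits
Bandwidth = 1 * 10^6 = 1000000 bps
Time = 8192 / 1000000 seconds
Time in us = 8192 * 10^6 / 1000000 = 8192

8192


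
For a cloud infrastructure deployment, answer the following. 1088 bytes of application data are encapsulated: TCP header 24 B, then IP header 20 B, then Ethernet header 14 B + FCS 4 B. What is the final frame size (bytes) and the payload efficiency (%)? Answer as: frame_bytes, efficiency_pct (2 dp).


TCP segment = 1088 + 24 = 1112 B
IP packet = 1112 + 20 = 1132 B
Ethernet frame = 1132 + 14 + 4 = 1150 B
Efficiency = app / frame = 1088 / 1150 = 0.946087 = 94.6087% -> 94.61% (2 dp)

1150, 94.61


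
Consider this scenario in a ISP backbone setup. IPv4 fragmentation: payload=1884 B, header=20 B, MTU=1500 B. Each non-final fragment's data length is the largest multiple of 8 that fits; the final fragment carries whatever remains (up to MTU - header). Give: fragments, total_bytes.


Max data per non-final fragment = floor((MTU - header)/8)*8 = floor((1500 - 20)/8)*8 = floor(1480/8)*8 = 1480 B
Final fragment needs no 8-byte alignment: it can carry up to MTU - header = 1480 B
Non-final fragments needed = ceil((payload - 1480) / 1480) = ceil(404/1480) = ceil(0.2730) = 1
Number of fragments = 1 + 1 = 2
Fragment sizes (data): 1 * 1480 B + 404 B (last, 404 <= 1480 OK)
Total bytes sent = payload + n_frags * header = 1884 + 2*20 = 1884 + 40 = 1924 B

2, 1924


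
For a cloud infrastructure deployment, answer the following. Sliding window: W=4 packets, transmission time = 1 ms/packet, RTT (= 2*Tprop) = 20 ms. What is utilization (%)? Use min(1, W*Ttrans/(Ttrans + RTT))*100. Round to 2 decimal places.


Given: W = 4, Ttrans = 1 ms, RTT = 20 ms (= 2 * Tprop, Tprop = 10 ms)
Cycle time = Ttrans + RTT = 1 + 20 = 21 ms (first packet sent until its ACK returns)
W * Ttrans = 4 * 1 = 4 ms of sending per cycle
W * Ttrans / (Ttrans + RTT) = 4 / 21 = 0.190476
U = min(1, 0.190476) = 0.190476
U% = 19.05%

19.05


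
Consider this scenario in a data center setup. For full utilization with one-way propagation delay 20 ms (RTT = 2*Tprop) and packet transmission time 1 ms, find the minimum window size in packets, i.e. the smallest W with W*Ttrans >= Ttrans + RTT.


Given: Ttrans = 1 ms, RTT = 40 ms (= 2 * Tprop, Tprop = 20 ms)
Time until first ACK returns = Ttrans + RTT = 1 + 40 = 41 ms
Need W * Ttrans >= Ttrans + RTT  ->  W >= (Ttrans + RTT) / Ttrans
(Ttrans + RTT) / Ttrans = 41 / 1 = 41
W_min = ceil(41) = 41

41


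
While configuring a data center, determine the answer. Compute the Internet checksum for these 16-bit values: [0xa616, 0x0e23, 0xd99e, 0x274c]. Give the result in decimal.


Given words: [0xa616, 0x0e23, 0xd99e, 0x274c]
Step 1: Sum all words
Raw sum = 42518 + 3619 + 55710 + 10060 = 111907
Step 2: Fold carry: (46371 + 1) = 46372
One's complement = ~46372 & 0xFFFF = 19163

19163


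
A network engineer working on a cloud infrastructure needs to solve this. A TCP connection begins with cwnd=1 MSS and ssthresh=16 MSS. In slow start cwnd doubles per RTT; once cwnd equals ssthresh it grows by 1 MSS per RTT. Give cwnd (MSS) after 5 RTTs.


RTT 0: cwnd = 1 MSS (initial)
RTT 1: cwnd = 2 MSS (slow start, doubled)
RTT 2: cwnd = 4 MSS (slow start, doubled)
RTT 3: cwnd = 8 MSS (slow start, doubled)
RTT 4: cwnd = 16 MSS (slow start, doubled)
RTT 5: cwnd = 17 MSS (congestion avoidance, +1)

17


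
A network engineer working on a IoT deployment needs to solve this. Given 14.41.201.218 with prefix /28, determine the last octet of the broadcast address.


Given: IP = 14.41.201.218, prefix = /28
Host bits = 32 - 28 = 4
Network last octet = 218 AND mask = 208
Host part size = 2^4 - 1 = 15
Broadcast last octet = 208 OR 15 = 223

223


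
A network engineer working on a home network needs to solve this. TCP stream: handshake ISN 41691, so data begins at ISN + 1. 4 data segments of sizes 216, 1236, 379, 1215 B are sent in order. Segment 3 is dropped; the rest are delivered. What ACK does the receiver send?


SYN uses sequence number 41691; first data byte = ISN + 1 = 41692.
Segment 1: SEQ = 41692, len = 216 B, covers [41692, 41907]
Segment 2: SEQ = 41908, len = 1236 B, covers [41908, 43143]
Segment 3: SEQ = 43144, len = 379 B, covers [43144, 43522] [LOST]
Segment 4: SEQ = 43523, len = 1215 B, covers [43523, 44737]
In-order data received: bytes [41692, 43143] (segments 1..2).
Segment 3 missing -> gap begins at byte 43144; later segments buffered out of order.
Cumulative ACK = next expected in-order byte = 41692 + 216 + 1236 = 43144

43144


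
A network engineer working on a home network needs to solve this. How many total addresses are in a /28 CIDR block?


Given: CIDR prefix /28
Host bits = 32 - 28 = 4
Total addresses = 2^4 = 16

16


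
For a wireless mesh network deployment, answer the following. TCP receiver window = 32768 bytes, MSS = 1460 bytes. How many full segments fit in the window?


Given: RWND = 32768 bytes, MSS = 1460 bytes
Full segments = floor(RWND / MSS)
Full segments = floor(32768 / 1460)
Full segments = floor(22.4438) = 22

22


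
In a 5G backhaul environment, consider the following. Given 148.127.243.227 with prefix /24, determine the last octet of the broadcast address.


Given: IP = 148.127.243.227, prefix = /24
Host bits = 32 - 24 = 8
Network last octet = 227 AND mask = 0
Host part size = 2^8 - 1 = 255
Broadcast last octet = 0 OR 255 = 255

255


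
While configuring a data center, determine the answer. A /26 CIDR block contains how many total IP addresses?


Given: CIDR prefix /26
Host bits = 32 - 26 = 6
Total addresses = 2^6 = 64

64


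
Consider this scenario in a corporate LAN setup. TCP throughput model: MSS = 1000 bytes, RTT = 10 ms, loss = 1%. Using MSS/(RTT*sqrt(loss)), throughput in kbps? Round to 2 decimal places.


Given: MSS = 1000 bytes, RTT = 10 ms, loss = 1%
RTT in seconds = 10 / 1000 = 0.01
Loss rate = 1% = 0.01
sqrt(loss) = sqrt(0.01) = 0.1
Throughput (bytes/s) = 1000 / (0.01 * 0.1) = 1000000.0000
Throughput (kbps) = 1000000.0000 * 8 / 1000 = 8000.000000 -> 8000.00 kbps (2 dp)

8000.00


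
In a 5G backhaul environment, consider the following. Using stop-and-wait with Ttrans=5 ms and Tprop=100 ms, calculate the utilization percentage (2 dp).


Given: Ttrans = 5 ms, Tprop = 100 ms
RTT = 2 * Tprop = 2 * 100 = 200 ms
U = Ttrans / (Ttrans + RTT)
U = 5 / (5 + 200)
U = 5 / 205 = 0.02439
U% = 2.44%

2.44


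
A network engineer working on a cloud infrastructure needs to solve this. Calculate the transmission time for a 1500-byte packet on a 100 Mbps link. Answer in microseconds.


Given: packet = 1500 bytes, bandwidth = 100 Mbps
Packet in bits = 1500 * 8 = 12000 bits
Bandwidth = 100 * 10^6 = 100000000 bps
Time = 12000 / 100000000 seconds
Time in us = 12000 * 10^6 / 100000000 = 120

120


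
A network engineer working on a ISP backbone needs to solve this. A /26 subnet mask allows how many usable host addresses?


Given: subnet mask /26
Host bits = 32 - 26 = 6
Total addresses = 2^6 = 64
Usable hosts = 64 - 2 (network + broadcast) = 62

62


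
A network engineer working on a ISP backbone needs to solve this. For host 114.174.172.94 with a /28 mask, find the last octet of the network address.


Given: IP = 114.174.172.94, prefix = /28
Subnet mask = 255.255.255.240
Last octet of IP: 94
Last octet of mask: 240
Network last octet = 94 AND 240 = 80

80


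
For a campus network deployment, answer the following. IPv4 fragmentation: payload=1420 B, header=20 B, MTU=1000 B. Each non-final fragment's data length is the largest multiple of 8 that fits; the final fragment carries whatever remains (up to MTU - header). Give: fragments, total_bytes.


Max data per non-final fragment = floor((MTU - header)/8)*8 = floor((1000 - 20)/8)*8 = floor(980/8)*8 = 976 B
Final fragment needs no 8-byte alignment: it can carry up to MTU - header = 980 B
Non-final fragments needed = ceil((payload - 980) / 976) = ceil(440/976) = ceil(0.4508) = 1
Number of fragments = 1 + 1 = 2
Fragment sizes (data): 1 * 976 B + 444 B (last, 444 <= 980 OK)
Total bytes sent = payload + n_frags * header = 1420 + 2*20 = 1420 + 40 = 1460 B

2, 1460


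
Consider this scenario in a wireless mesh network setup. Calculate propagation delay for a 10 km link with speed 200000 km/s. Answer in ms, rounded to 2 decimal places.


Given: distance = 10 km, speed = 200000 km/s
Delay = distance / speed = 10 / 200000 seconds
Delay in ms = 10 * 1000 / 200000
Delay = 0.0500 ms
Rounded to 2 dp = 0.05 ms

0.05


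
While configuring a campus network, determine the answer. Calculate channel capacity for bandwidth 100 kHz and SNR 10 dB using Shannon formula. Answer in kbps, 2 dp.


Given: B = 100 kHz, SNR = 10 dB
SNR linear = 10^(10/10) = 10
1 + SNR = 11
log2(11) = 3.4594316186
C = 100 * 1000 * 3.4594316186 = 345943.1619 bps
C = 345.943162 kbps -> 345.94 kbps (2 dp)

345.94


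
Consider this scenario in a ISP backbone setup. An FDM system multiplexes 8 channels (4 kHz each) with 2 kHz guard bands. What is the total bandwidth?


Given: 8 channels, 4 kHz each, guard = 2 kHz
Channel bandwidth = 8 * 4 = 32 kHz
Guard bands = 7 gaps * 2 kHz = 14 kHz
Total = 32 + 14 = 46 kHz

46


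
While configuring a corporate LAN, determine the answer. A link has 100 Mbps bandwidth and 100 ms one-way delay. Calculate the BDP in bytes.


Given: bandwidth = 100 Mbps, delay = 100 ms
BDP in bits = 100 * 10^6 * 100 / 1000
BDP in bits = 10000000
BDP in bytes = 10000000 / 8 = 1250000

1250000


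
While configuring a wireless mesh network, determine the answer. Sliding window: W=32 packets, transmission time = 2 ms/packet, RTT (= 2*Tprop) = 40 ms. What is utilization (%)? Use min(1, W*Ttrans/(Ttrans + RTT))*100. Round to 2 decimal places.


Given: W = 32, Ttrans = 2 ms, RTT = 40 ms (= 2 * Tprop, Tprop = 20 ms)
Cycle time = Ttrans + RTT = 2 + 40 = 42 ms (first packet sent until its ACK returns)
W * Ttrans = 32 * 2 = 64 ms of sending per cycle
W * Ttrans / (Ttrans + RTT) = 64 / 42 = 1.523810
U = min(1, 1.523810) = 1.000000
U% = 100.00%

100.00


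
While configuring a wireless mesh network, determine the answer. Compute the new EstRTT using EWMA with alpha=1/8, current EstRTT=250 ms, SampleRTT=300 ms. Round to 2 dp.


Given: EstRTT = 250 ms, SampleRTT = 300 ms, alpha = 1/8
New EstRTT = (1 - alpha) * EstRTT + alpha * SampleRTT
(7/8) * 250 = 218.75
(1/8) * 300 = 37.5
New EstRTT = 218.75 + 37.5 = 256.25 ms -> 256.25 ms (2 dp)

256.25


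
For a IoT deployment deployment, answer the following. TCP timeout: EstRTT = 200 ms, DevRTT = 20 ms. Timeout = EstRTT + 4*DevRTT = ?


Given: EstRTT = 200 ms, DevRTT = 20 ms
Timeout = EstRTT + 4 * DevRTT
4 * DevRTT = 4 * 20 = 80
Timeout = 200 + 80 = 280 ms

280


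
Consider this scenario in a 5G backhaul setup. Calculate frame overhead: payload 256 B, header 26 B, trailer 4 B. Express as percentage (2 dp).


Given: payload = 256 B, header = 26 B, trailer = 4 B
Overhead bytes = header + trailer = 26 + 4 = 30
Total frame = payload + overhead = 256 + 30 = 286
Overhead % = 30 / 286 * 100 = 10.4895% -> 10.49% (2 dp)

10.49


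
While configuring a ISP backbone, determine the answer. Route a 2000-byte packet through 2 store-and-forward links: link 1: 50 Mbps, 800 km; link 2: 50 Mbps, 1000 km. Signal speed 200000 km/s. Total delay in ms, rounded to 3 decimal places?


Packet = 2000 bytes = 16000 bits. Store-and-forward: sum (t_trans + t_prop) per link.
Link 1: t_trans = 16000/(50*10^6) s = 0.3200 ms; t_prop = 800/200000 s = 4.0000 ms; subtotal = 4.3200 ms
Link 2: t_trans = 16000/(50*10^6) s = 0.3200 ms; t_prop = 1000/200000 s = 5.0000 ms; subtotal = 5.3200 ms
End-to-end = 4.3200 + 5.3200 = 9.6400 ms -> 9.640 ms (3 dp)

9.640


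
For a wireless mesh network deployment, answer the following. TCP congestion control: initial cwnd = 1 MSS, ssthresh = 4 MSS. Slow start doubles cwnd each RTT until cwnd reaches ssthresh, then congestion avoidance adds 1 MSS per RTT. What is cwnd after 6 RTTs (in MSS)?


RTT 0: cwnd = 1 MSS (initial)
RTT 1: cwnd = 2 MSS (slow start, doubled)
RTT 2: cwnd = 4 MSS (slow start, doubled)
RTT 3: cwnd = 5 MSS (congestion avoidance, +1)
RTT 4: cwnd = 6 MSS (congestion avoidance, +1)
RTT 5: cwnd = 7 MSS (congestion avoidance, +1)
RTT 6: cwnd = 8 MSS (congestion avoidance, +1)

8


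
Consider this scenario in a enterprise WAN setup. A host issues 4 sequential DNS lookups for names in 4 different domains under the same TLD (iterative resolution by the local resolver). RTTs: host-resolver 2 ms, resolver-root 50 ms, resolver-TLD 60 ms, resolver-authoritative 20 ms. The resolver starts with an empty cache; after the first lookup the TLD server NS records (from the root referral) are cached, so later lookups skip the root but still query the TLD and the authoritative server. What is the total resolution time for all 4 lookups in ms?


Lookup 1 (cold cache): local + root + TLD + auth = 2 + 50 + 60 + 20 = 132 ms
Lookups 2..4 (TLD NS cached -> skip root; new domain -> still ask TLD and auth): local + TLD + auth = 2 + 60 + 20 = 82 ms each
Remaining 3 lookups: 3 * 82 = 246 ms
Total = 132 + 246 = 378 ms

378


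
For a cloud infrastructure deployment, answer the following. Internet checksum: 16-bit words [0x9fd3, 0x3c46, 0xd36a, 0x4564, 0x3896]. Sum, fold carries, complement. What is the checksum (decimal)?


Given words: [0x9fd3, 0x3c46, 0xd36a, 0x4564, 0x3896]
Step 1: Sum all words
Raw sum = 40915 + 15430 + 54122 + 17764 + 14486 = 142717
Step 2: Fold carry: (11645 + 2) = 11647
One's complement = ~11647 & 0xFFFF = 53888

53888


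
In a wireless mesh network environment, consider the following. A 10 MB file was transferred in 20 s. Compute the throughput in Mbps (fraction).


Given: file = 10 MB, time = 20 s
File in Mb = 10 * 8 = 80 Mb
Throughput = 80 / 20 Mbps
Throughput = 4 Mbps

4


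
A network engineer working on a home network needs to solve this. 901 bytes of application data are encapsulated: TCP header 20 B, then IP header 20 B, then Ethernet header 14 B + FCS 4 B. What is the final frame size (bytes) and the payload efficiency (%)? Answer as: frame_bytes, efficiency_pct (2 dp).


TCP segment = 901 + 20 = 921 B
IP packet = 921 + 20 = 941 B
Ethernet frame = 941 + 14 + 4 = 959 B
Efficiency = app / frame = 901 / 959 = 0.939520 = 93.9520% -> 93.95% (2 dp)

959, 93.95


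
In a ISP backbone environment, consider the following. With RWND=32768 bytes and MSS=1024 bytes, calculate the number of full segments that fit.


Given: RWND = 32768 bytes, MSS = 1024 bytes
Full segments = floor(RWND / MSS)
Full segments = floor(32768 / 1024)
Full segments = floor(32.0) = 32

32


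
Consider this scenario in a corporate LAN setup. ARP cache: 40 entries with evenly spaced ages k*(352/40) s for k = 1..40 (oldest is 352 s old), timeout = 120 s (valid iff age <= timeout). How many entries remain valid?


Ages are k * 352/40 s for k = 1..40 (spacing = 8.8000 s).
Entry k is valid iff k * 352/40 <= 120 iff k <= 40 * 120 / 352 = 13.6364
n_valid = floor(13.6364) = 13
(n_stale = 40 - 13 = 27)

13


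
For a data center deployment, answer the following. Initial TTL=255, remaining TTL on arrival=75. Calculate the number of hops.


Given: initial TTL = 255, received TTL = 75
Hops = initial TTL - received TTL
Hops = 255 - 75 = 180

180


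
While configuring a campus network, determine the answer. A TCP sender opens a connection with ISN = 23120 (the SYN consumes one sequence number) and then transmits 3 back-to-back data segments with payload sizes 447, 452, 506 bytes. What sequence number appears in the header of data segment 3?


The SYN occupies sequence number ISN = 23120, so the first data byte is ISN + 1 = 23121.
SEQ of data segment i = (ISN + 1) + sum of payload sizes of segments 1..i-1.
Segment 1: SEQ = 23121, payload = 447 bytes
Segment 2: SEQ = 23568, payload = 452 bytes
Segment 3: SEQ = 24020, payload = 506 bytes
SEQ of segment 3 = 23121 + 447 + 452 = 24020

24020


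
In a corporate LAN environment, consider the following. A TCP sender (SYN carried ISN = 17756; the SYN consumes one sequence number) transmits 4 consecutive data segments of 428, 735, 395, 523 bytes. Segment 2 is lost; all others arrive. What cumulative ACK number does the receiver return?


SYN uses sequence number 17756; first data byte = ISN + 1 = 17757.
Segment 1: SEQ = 17757, len = 428 B, covers [17757, 18184]
Segment 2: SEQ = 18185, len = 735 B, covers [18185, 18919] [LOST]
Segment 3: SEQ = 18920, len = 395 B, covers [18920, 19314]
Segment 4: SEQ = 19315, len = 523 B, covers [19315, 19837]
In-order data received: bytes [17757, 18184] (segments 1..1).
Segment 2 missing -> gap begins at byte 18185; later segments buffered out of order.
Cumulative ACK = next expected in-order byte = 17757 + 428 = 18185

18185


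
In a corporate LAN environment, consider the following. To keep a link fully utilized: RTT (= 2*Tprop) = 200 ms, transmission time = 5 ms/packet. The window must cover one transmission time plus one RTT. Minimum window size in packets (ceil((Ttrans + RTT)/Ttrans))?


Given: Ttrans = 5 ms, RTT = 200 ms (= 2 * Tprop, Tprop = 100 ms)
Time until first ACK returns = Ttrans + RTT = 5 + 200 = 205 ms
Need W * Ttrans >= Ttrans + RTT  ->  W >= (Ttrans + RTT) / Ttrans
(Ttrans + RTT) / Ttrans = 205 / 5 = 41
W_min = ceil(41) = 41

41


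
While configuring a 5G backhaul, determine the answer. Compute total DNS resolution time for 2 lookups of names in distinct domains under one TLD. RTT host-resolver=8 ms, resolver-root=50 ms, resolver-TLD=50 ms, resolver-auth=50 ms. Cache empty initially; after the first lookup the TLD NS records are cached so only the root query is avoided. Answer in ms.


Lookup 1 (cold cache): local + root + TLD + auth = 8 + 50 + 50 + 50 = 158 ms
Lookups 2..2 (TLD NS cached -> skip root; new domain -> still ask TLD and auth): local + TLD + auth = 8 + 50 + 50 = 108 ms each
Remaining 1 lookups: 1 * 108 = 108 ms
Total = 158 + 108 = 266 ms

266


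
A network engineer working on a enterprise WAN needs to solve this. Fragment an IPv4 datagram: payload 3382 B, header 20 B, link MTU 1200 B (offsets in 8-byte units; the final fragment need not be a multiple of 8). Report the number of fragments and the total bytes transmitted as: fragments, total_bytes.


Max data per non-final fragment = floor((MTU - header)/8)*8 = floor((1200 - 20)/8)*8 = floor(1180/8)*8 = 1176 B
Final fragment needs no 8-byte alignment: it can carry up to MTU - header = 1180 B
Non-final fragments needed = ceil((payload - 1180) / 1176) = ceil(2202/1176) = ceil(1.8724) = 2
Number of fragments = 2 + 1 = 3
Fragment sizes (data): 2 * 1176 B + 1030 B (last, 1030 <= 1180 OK)
Total bytes sent = payload + n_frags * header = 3382 + 3*20 = 3382 + 60 = 3442 B

3, 3442


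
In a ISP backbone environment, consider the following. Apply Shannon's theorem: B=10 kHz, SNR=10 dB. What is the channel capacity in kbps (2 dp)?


Given: B = 10 kHz, SNR = 10 dB
SNR linear = 10^(10/10) = 10
1 + SNR = 11
log2(11) = 3.4594316186
C = 10 * 1000 * 3.4594316186 = 34594.3162 bps
C = 34.594316 kbps -> 34.59 kbps (2 dp)

34.59


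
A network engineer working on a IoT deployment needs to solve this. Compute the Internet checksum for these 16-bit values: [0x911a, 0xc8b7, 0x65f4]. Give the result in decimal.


Given words: [0x911a, 0xc8b7, 0x65f4]
Step 1: Sum all words
Raw sum = 37146 + 51383 + 26100 = 114629
Step 2: Fold carry: (49093 + 1) = 49094
One's complement = ~49094 & 0xFFFF = 16441

16441


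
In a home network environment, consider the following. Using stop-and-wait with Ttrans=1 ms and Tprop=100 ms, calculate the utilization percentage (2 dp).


Given: Ttrans = 1 ms, Tprop = 100 ms
RTT = 2 * Tprop = 2 * 100 = 200 ms
U = Ttrans / (Ttrans + RTT)
U = 1 / (1 + 200)
U = 1 / 201 = 0.004975
U% = 0.50%

0.50


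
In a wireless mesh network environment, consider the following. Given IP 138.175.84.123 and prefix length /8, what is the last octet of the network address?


Given: IP = 138.175.84.123, prefix = /8
Subnet mask = 255.0.0.0
Last octet of IP: 123
Last octet of mask: 0
Network last octet = 123 AND 0 = 0

0


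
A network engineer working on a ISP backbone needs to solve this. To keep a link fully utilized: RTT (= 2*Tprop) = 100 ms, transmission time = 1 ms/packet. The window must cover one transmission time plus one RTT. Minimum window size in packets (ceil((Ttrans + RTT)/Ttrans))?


Given: Ttrans = 1 ms, RTT = 100 ms (= 2 * Tprop, Tprop = 50 ms)
Time until first ACK returns = Ttrans + RTT = 1 + 100 = 101 ms
Need W * Ttrans >= Ttrans + RTT  ->  W >= (Ttrans + RTT) / Ttrans
(Ttrans + RTT) / Ttrans = 101 / 1 = 101
W_min = ceil(101) = 101

101


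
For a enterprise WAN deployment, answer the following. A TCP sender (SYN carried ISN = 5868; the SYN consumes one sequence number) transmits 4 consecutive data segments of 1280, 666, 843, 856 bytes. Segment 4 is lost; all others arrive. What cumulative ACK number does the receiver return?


SYN uses sequence number 5868; first data byte = ISN + 1 = 5869.
Segment 1: SEQ = 5869, len = 1280 B, covers [5869, 7148]
Segment 2: SEQ = 7149, len = 666 B, covers [7149, 7814]
Segment 3: SEQ = 7815, len = 843 B, covers [7815, 8657]
Segment 4: SEQ = 8658, len = 856 B, covers [8658, 9513] [LOST]
In-order data received: bytes [5869, 8657] (segments 1..3).
Segment 4 missing -> gap begins at byte 8658.
Cumulative ACK = next expected in-order byte = 5869 + 1280 + 666 + 843 = 8658

8658


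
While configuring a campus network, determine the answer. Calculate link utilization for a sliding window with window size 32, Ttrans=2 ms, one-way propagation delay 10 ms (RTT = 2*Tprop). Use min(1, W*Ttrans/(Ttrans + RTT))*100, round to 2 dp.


Given: W = 32, Ttrans = 2 ms, RTT = 20 ms (= 2 * Tprop, Tprop = 10 ms)
Cycle time = Ttrans + RTT = 2 + 20 = 22 ms (first packet sent until its ACK returns)
W * Ttrans = 32 * 2 = 64 ms of sending per cycle
W * Ttrans / (Ttrans + RTT) = 64 / 22 = 2.909091
U = min(1, 2.909091) = 1.000000
U% = 100.00%

100.00


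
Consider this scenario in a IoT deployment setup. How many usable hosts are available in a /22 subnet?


Given: subnet mask /22
Host bits = 32 - 22 = 10
Total addresses = 2^10 = 1024
Usable hosts = 1024 - 2 (network + broadcast) = 1022

1022


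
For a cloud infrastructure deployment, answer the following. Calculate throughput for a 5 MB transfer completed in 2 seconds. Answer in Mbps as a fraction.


Given: file = 5 MB, time = 2 s
File in Mb = 5 * 8 = 40 Mb
Throughput = 40 / 2 Mbps
Throughput = 20 Mbps

20


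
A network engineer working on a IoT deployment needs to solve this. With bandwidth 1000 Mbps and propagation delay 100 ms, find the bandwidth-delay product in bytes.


Given: bandwidth = 1000 Mbps, delay = 100 ms
BDP in bits = 1000 * 10^6 * 100 / 1000
BDP in bits = 100000000
BDP in bytes = 100000000 / 8 = 12500000

12500000


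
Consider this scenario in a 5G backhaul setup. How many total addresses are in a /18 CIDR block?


Given: CIDR prefix /18
Host bits = 32 - 18 = 14
Total addresses = 2^14 = 16384

16384


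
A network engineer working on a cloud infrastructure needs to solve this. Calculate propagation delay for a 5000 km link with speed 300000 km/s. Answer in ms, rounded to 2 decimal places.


Given: distance = 5000 km, speed = 300000 km/s
Delay = distance / speed = 5000 / 300000 seconds
Delay in ms = 5000 * 1000 / 300000
Delay = 16.6667 ms
Rounded to 2 dp = 16.67 ms

16.67


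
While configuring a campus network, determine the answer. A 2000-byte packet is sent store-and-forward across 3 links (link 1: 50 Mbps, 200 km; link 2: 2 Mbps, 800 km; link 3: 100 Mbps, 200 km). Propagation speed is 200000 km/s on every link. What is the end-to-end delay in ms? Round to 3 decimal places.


Packet = 2000 bytes = 16000 bits. Store-and-forward: sum (t_trans + t_prop) per link.
Link 1: t_trans = 16000/(50*10^6) s = 0.3200 ms; t_prop = 200/200000 s = 1.0000 ms; subtotal = 1.3200 ms
Link 2: t_trans = 16000/(2*10^6) s = 8.0000 ms; t_prop = 800/200000 s = 4.0000 ms; subtotal = 12.0000 ms
Link 3: t_trans = 16000/(100*10^6) s = 0.1600 ms; t_prop = 200/200000 s = 1.0000 ms; subtotal = 1.1600 ms
End-to-end = 1.3200 + 12.0000 + 1.1600 = 14.4800 ms -> 14.480 ms (3 dp)

14.480


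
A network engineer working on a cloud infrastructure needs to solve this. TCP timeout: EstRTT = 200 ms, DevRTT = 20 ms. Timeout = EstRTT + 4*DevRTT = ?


Given: EstRTT = 200 ms, DevRTT = 20 ms
Timeout = EstRTT + 4 * DevRTT
4 * DevRTT = 4 * 20 = 80
Timeout = 200 + 80 = 280 ms

280


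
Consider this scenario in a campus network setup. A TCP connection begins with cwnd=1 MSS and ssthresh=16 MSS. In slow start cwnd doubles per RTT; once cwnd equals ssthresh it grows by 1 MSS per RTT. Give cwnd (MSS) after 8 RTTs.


RTT 0: cwnd = 1 MSS (initial)
RTT 1: cwnd = 2 MSS (slow start, doubled)
RTT 2: cwnd = 4 MSS (slow start, doubled)
RTT 3: cwnd = 8 MSS (slow start, doubled)
RTT 4: cwnd = 16 MSS (slow start, doubled)
RTT 5: cwnd = 17 MSS (congestion avoidance, +1)
RTT 6: cwnd = 18 MSS (congestion avoidance, +1)
RTT 7: cwnd = 19 MSS (congestion avoidance, +1)
RTT 8: cwnd = 20 MSS (congestion avoidance, +1)

20


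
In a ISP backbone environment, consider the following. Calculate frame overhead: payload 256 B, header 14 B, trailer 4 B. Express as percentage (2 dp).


Given: payload = 256 B, header = 14 B, trailer = 4 B
Overhead bytes = header + trailer = 14 + 4 = 18
Total frame = payload + overhead = 256 + 18 = 274
Overhead % = 18 / 274 * 100 = 6.5693% -> 6.57% (2 dp)

6.57


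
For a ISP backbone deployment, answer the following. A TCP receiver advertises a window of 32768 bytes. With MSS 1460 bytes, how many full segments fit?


Given: RWND = 32768 bytes, MSS = 1460 bytes
Full segments = floor(RWND / MSS)
Full segments = floor(32768 / 1460)
Full segments = floor(22.4438) = 22

22


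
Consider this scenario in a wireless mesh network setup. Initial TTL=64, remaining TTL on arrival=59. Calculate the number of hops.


Given: initial TTL = 64, received TTL = 59
Hops = initial TTL - received TTL
Hops = 64 - 59 = 5

5


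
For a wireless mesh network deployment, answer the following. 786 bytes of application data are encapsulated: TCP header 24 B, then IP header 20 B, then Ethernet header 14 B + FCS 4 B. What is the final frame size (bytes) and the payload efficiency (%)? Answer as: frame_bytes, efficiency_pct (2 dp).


TCP segment = 786 + 24 = 810 B
IP packet = 810 + 20 = 830 B
Ethernet frame = 830 + 14 + 4 = 848 B
Efficiency = app / frame = 786 / 848 = 0.926887 = 92.6887% -> 92.69% (2 dp)

848, 92.69


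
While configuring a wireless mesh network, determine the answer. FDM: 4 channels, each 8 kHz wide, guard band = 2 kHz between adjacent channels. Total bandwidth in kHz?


Given: 4 channels, 8 kHz each, guard = 2 kHz
Channel bandwidth = 4 * 8 = 32 kHz
Guard bands = 3 gaps * 2 kHz = 6 kHz
Total = 32 + 6 = 38 kHz

38


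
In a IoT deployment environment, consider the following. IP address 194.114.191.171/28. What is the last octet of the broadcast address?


Given: IP = 194.114.191.171, prefix = /28
Host bits = 32 - 28 = 4
Network last octet = 171 AND mask = 160
Host part size = 2^4 - 1 = 15
Broadcast last octet = 160 OR 15 = 175

175


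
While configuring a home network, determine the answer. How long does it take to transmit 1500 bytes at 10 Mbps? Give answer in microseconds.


Given: packet = 1500 bytes, bandwidth = 10 Mbps
Packet in bits = 1500 * 8 = 12000 bits
Bandwidth = 10 * 10^6 = 10000000 bps
Time = 12000 / 10000000 seconds
Time in us = 12000 * 10^6 / 10000000 = 1200

1200


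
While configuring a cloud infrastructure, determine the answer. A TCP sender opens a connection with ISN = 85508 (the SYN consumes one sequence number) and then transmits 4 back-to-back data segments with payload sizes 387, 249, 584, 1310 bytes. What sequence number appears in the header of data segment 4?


The SYN occupies sequence number ISN = 85508, so the first data byte is ISN + 1 = 85509.
SEQ of data segment i = (ISN + 1) + sum of payload sizes of segments 1..i-1.
Segment 1: SEQ = 85509, payload = 387 bytes
Segment 2: SEQ = 85896, payload = 249 bytes
Segment 3: SEQ = 86145, payload = 584 bytes
Segment 4: SEQ = 86729, payload = 1310 bytes
SEQ of segment 4 = 85509 + 387 + 249 + 584 = 86729

86729


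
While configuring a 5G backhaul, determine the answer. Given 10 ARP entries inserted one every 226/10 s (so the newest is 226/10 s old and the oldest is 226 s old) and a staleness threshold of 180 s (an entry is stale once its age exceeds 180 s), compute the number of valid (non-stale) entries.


Ages are k * 226/10 s for k = 1..10 (spacing = 22.6000 s).
Entry k is valid iff k * 226/10 <= 180 iff k <= 10 * 180 / 226 = 7.9646
n_valid = floor(7.9646) = 7
(n_stale = 10 - 7 = 3)

7


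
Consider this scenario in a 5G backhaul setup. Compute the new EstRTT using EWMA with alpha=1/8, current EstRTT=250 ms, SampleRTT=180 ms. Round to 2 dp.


Given: EstRTT = 250 ms, SampleRTT = 180 ms, alpha = 1/8
New EstRTT = (1 - alpha) * EstRTT + alpha * SampleRTT
(7/8) * 250 = 218.75
(1/8) * 180 = 22.5
New EstRTT = 218.75 + 22.5 = 241.25 ms -> 241.25 ms (2 dp)

241.25


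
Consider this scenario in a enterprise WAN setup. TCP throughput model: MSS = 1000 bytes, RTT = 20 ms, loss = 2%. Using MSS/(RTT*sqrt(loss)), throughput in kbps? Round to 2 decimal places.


Given: MSS = 1000 bytes, RTT = 20 ms, loss = 2%
RTT in seconds = 20 / 1000 = 0.02
Loss rate = 2% = 0.02
sqrt(loss) = sqrt(0.02) = 0.141421356237
Throughput (bytes/s) = 1000 / (0.02 * 0.141421356237) = 353553.3906
Throughput (kbps) = 353553.3906 * 8 / 1000 = 2828.427125 -> 2828.43 kbps (2 dp)

2828.43


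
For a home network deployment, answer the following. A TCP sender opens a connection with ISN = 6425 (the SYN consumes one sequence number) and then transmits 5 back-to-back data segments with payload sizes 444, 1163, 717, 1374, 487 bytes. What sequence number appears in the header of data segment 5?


The SYN occupies sequence number ISN = 6425, so the first data byte is ISN + 1 = 6426.
SEQ of data segment i = (ISN + 1) + sum of payload sizes of segments 1..i-1.
Segment 1: SEQ = 6426, payload = 444 bytes
Segment 2: SEQ = 6870, payload = 1163 bytes
Segment 3: SEQ = 8033, payload = 717 bytes
Segment 4: SEQ = 8750, payload = 1374 bytes
Segment 5: SEQ = 10124, payload = 487 bytes
SEQ of segment 5 = 6426 + 444 + 1163 + 717 + 1374 = 10124

10124


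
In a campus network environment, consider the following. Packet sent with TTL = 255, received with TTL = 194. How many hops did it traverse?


Given: initial TTL = 255, received TTL = 194
Hops = initial TTL - received TTL
Hops = 255 - 194 = 61

61


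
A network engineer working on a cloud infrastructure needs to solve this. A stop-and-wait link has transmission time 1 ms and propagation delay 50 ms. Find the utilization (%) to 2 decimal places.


Given: Ttrans = 1 ms, Tprop = 50 ms
RTT = 2 * Tprop = 2 * 50 = 100 ms
U = Ttrans / (Ttrans + RTT)
U = 1 / (1 + 100)
U = 1 / 101 = 0.009901
U% = 0.99%

0.99


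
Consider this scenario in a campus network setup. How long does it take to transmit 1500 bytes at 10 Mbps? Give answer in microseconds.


Given: packet = 1500 bytes, bandwidth = 10 Mbps
Packet in bits = 1500 * 8 = 12000 bits
Bandwidth = 10 * 10^6 = 10000000 bps
Time = 12000 / 10000000 seconds
Time in us = 12000 * 10^6 / 10000000 = 1200

1200


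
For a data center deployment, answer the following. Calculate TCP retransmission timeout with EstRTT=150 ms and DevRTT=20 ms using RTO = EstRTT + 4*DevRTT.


Given: EstRTT = 150 ms, DevRTT = 20 ms
Timeout = EstRTT + 4 * DevRTT
4 * DevRTT = 4 * 20 = 80
Timeout = 150 + 80 = 230 ms

230


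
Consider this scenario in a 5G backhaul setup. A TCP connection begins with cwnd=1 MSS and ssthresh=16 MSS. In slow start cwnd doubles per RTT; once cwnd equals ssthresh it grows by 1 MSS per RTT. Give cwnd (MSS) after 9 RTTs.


RTT 0: cwnd = 1 MSS (initial)
RTT 1: cwnd = 2 MSS (slow start, doubled)
RTT 2: cwnd = 4 MSS (slow start, doubled)
RTT 3: cwnd = 8 MSS (slow start, doubled)
RTT 4: cwnd = 16 MSS (slow start, doubled)
RTT 5: cwnd = 17 MSS (congestion avoidance, +1)
RTT 6: cwnd = 18 MSS (congestion avoidance, +1)
RTT 7: cwnd = 19 MSS (congestion avoidance, +1)
RTT 8: cwnd = 20 MSS (congestion avoidance, +1)
RTT 9: cwnd = 21 MSS (congestion avoidance, +1)

21
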